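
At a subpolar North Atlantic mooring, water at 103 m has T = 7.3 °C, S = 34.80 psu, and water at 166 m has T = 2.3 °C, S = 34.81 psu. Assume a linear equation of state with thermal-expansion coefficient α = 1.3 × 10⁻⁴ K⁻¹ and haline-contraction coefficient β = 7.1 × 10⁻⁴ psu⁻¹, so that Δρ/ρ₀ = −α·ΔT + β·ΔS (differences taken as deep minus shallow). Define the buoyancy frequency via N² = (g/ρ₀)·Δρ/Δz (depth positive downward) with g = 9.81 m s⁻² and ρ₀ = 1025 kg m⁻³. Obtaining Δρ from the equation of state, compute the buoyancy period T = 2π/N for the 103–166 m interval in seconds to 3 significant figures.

ΔT = -5.0 K, ΔS = +0.01 psu (deep − shallow).
Δρ/ρ₀ = −αΔT + βΔS = 6.50 × 10⁻⁴ + 7.10 × 10⁻⁶ = 6.571 × 10⁻⁴, so Δρ ≈ 0.6735 kg m⁻³.
N² = (g/ρ₀)·Δρ/Δz = g·(Δρ/ρ₀)/Δz = 9.81 × 6.571 × 10⁻⁴ / 63 = 1.0232 × 10⁻⁴ s⁻².
N = √(1.0232 × 10⁻⁴) = 0.010115 rad s⁻¹ → T = 2π/N = 621.18 s ≈ 621 s.

621 s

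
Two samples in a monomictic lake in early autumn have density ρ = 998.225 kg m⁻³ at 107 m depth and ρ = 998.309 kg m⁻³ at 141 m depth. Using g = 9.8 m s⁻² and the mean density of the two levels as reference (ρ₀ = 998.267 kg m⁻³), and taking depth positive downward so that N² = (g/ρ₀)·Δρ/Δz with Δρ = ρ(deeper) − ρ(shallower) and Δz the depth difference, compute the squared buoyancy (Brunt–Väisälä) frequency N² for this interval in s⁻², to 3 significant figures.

2.43 × 10⁻⁵ s⁻²

Δρ = 998.309 − 998.225 = 0.084 kg m⁻³ over Δz = 141 − 107 = 34 m.
N² = (9.8/998.267) × (0.084/34) = 2.4254 × 10⁻⁵ s⁻² ≈ 2.43 × 10⁻⁵ s⁻².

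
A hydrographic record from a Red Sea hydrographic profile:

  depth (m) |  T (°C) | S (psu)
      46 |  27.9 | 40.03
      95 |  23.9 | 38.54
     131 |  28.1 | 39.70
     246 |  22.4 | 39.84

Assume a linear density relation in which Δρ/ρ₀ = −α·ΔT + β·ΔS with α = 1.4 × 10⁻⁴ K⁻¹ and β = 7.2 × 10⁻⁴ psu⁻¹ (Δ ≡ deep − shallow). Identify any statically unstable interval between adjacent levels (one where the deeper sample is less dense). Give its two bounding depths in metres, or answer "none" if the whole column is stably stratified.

46–95 m

Evaluate Δρ/ρ₀ = −αΔT + βΔS across each adjacent pair:
  46–95 m: −αΔT+βΔS = −(1.4 × 10⁻⁴)(-4.0)+(7.2 × 10⁻⁴)(-1.49) = -5.1 × 10⁻⁴ → UNSTABLE
  95–131 m: −αΔT+βΔS = −(1.4 × 10⁻⁴)(+4.2)+(7.2 × 10⁻⁴)(+1.16) = 2.5 × 10⁻⁴ → stable
  131–246 m: −αΔT+βΔS = −(1.4 × 10⁻⁴)(-5.7)+(7.2 × 10⁻⁴)(+0.14) = 9.0 × 10⁻⁴ → stable
The 46–95 m interval has Δρ < 0: lighter water underlies denser water.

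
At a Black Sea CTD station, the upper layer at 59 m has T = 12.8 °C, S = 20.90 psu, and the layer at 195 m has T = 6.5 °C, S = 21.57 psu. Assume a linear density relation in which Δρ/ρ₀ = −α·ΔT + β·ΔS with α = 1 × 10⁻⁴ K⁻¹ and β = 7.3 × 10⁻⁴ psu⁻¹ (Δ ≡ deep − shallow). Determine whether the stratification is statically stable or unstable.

stable

ΔT = 6.5 − 12.8 = -6.3 K and ΔS = 21.57 − 20.90 = +0.67 psu (deep − shallow).
−αΔT = 6.30 × 10⁻⁴; βΔS = 4.891 × 10⁻⁴; sum Δρ/ρ₀ = 1.1191 × 10⁻³.
Δρ/ρ₀ > 0, so Δρ > 0: deeper water is denser → statically stable.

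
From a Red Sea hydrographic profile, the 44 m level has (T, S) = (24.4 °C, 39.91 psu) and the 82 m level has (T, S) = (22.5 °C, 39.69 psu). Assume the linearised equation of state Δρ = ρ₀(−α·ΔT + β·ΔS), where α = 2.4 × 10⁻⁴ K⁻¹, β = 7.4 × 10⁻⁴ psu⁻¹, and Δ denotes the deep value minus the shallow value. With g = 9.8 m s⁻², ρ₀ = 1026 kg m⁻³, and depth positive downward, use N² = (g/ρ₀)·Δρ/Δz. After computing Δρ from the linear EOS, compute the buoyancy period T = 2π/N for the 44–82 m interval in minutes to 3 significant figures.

ΔT = -1.9 K, ΔS = -0.22 psu (deep − shallow).
Δρ/ρ₀ = −αΔT + βΔS = 4.56 × 10⁻⁴ − 1.628 × 10⁻⁴ = 2.932 × 10⁻⁴, so Δρ ≈ 0.3008 kg m⁻³.
N² = (g/ρ₀)·Δρ/Δz = g·(Δρ/ρ₀)/Δz = 9.8 × 2.932 × 10⁻⁴ / 38 = 7.5615 × 10⁻⁵ s⁻².
N = √(7.5615 × 10⁻⁵) = 8.6957 × 10⁻³ rad s⁻¹ → T = 2π/N = 722.56 s = 12.043 min ≈ 12.0 min.

12.0 min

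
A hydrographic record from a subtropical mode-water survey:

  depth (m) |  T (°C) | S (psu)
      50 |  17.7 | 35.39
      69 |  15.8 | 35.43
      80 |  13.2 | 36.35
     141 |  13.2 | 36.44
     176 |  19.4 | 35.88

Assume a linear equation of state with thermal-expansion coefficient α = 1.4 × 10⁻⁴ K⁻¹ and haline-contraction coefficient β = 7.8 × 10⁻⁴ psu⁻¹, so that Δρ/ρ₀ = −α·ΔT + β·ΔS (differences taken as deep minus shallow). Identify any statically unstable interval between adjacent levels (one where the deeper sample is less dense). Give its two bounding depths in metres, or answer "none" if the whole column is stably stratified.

141–176 m

Evaluate Δρ/ρ₀ = −αΔT + βΔS across each adjacent pair:
  50–69 m: −αΔT+βΔS = −(1.4 × 10⁻⁴)(-1.9)+(7.8 × 10⁻⁴)(+0.04) = 3.0 × 10⁻⁴ → stable
  69–80 m: −αΔT+βΔS = −(1.4 × 10⁻⁴)(-2.6)+(7.8 × 10⁻⁴)(+0.92) = 1.1 × 10⁻³ → stable
  80–141 m: −αΔT+βΔS = −(1.4 × 10⁻⁴)(+0.0)+(7.8 × 10⁻⁴)(+0.09) = 7.0 × 10⁻⁵ → stable
  141–176 m: −αΔT+βΔS = −(1.4 × 10⁻⁴)(+6.2)+(7.8 × 10⁻⁴)(-0.56) = -1.3 × 10⁻³ → UNSTABLE
The 141–176 m interval has Δρ < 0: lighter water underlies denser water.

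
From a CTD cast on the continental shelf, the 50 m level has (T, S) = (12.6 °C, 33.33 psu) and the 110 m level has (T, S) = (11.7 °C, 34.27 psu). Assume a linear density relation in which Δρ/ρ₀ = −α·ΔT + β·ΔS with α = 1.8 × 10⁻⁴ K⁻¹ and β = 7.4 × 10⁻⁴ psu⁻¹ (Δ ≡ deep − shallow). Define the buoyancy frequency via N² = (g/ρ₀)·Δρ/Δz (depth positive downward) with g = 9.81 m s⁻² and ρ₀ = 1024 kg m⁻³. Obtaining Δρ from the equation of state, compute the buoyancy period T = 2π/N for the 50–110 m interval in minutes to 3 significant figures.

8.84 min

ΔT = -0.9 K, ΔS = +0.94 psu (deep − shallow).
Δρ/ρ₀ = −αΔT + βΔS = 1.62 × 10⁻⁴ + 6.956 × 10⁻⁴ = 8.576 × 10⁻⁴, so Δρ ≈ 0.8782 kg m⁻³.
N² = (g/ρ₀)·Δρ/Δz = g·(Δρ/ρ₀)/Δz = 9.81 × 8.576 × 10⁻⁴ / 60 = 1.4022 × 10⁻⁴ s⁻².
N = √(1.4022 × 10⁻⁴) = 0.011841 rad s⁻¹ → T = 2π/N = 530.63 s = 8.8438 min ≈ 8.84 min.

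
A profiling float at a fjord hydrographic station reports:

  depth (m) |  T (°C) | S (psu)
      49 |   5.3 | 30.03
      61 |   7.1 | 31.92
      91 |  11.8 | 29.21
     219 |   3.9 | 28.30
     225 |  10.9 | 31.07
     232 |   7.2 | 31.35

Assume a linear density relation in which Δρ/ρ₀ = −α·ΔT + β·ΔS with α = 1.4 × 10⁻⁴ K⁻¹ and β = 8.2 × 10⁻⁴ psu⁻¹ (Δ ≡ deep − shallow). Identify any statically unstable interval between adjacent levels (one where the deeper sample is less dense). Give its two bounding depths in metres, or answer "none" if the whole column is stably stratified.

61–91 m

Evaluate Δρ/ρ₀ = −αΔT + βΔS across each adjacent pair:
  49–61 m: −αΔT+βΔS = −(1.4 × 10⁻⁴)(+1.8)+(8.2 × 10⁻⁴)(+1.89) = 1.3 × 10⁻³ → stable
  61–91 m: −αΔT+βΔS = −(1.4 × 10⁻⁴)(+4.7)+(8.2 × 10⁻⁴)(-2.71) = -2.9 × 10⁻³ → UNSTABLE
  91–219 m: −αΔT+βΔS = −(1.4 × 10⁻⁴)(-7.9)+(8.2 × 10⁻⁴)(-0.91) = 3.6 × 10⁻⁴ → stable
  219–225 m: −αΔT+βΔS = −(1.4 × 10⁻⁴)(+7.0)+(8.2 × 10⁻⁴)(+2.77) = 1.3 × 10⁻³ → stable
  225–232 m: −αΔT+βΔS = −(1.4 × 10⁻⁴)(-3.7)+(8.2 × 10⁻⁴)(+0.28) = 7.5 × 10⁻⁴ → stable
The 61–91 m interval has Δρ < 0: lighter water underlies denser water.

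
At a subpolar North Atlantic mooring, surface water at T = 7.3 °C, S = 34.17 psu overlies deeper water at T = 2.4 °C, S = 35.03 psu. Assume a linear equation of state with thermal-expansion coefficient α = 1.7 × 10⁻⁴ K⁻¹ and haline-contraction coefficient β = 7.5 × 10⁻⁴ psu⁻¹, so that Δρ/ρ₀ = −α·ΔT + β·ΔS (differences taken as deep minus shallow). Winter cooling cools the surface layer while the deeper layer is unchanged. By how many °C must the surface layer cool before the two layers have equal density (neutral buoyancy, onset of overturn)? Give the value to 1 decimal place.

8.7 °C

Neutral buoyancy requires Δρ = 0, i.e. −α(T_deep − T_surf′) + β(S_deep − S_surf) = 0.
T_surf′ = T_deep − (β/α)·ΔS = 2.4 − (7.5 × 10⁻⁴/1.7 × 10⁻⁴)·(+0.86) = -1.394 °C.
Cooling required: 7.3 − (-1.394) = 8.694 °C.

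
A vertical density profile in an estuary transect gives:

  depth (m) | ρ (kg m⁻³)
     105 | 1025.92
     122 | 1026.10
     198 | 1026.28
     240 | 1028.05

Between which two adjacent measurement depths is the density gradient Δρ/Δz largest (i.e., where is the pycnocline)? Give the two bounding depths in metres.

198–240 m

Compute the density gradient over each adjacent pair:
  105–122 m: Δρ/Δz = 0.18/17 = 0.011 kg m⁻⁴
  122–198 m: Δρ/Δz = 0.18/76 = 2.4 × 10⁻³ kg m⁻⁴
  198–240 m: Δρ/Δz = 1.77/42 = 0.042 kg m⁻⁴
The largest gradient is in the 198–240 m interval — the pycnocline.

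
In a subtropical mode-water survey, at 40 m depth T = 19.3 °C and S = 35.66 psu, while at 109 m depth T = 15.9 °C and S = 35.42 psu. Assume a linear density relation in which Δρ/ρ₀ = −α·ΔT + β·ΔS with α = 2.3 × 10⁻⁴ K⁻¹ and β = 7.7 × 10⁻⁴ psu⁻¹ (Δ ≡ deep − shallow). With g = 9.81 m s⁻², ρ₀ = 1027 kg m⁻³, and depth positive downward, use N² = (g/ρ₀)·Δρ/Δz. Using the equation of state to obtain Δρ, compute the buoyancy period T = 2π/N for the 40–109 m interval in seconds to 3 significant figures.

682 s

ΔT = -3.4 K, ΔS = -0.24 psu (deep − shallow).
Δρ/ρ₀ = −αΔT + βΔS = 7.82 × 10⁻⁴ − 1.848 × 10⁻⁴ = 5.972 × 10⁻⁴, so Δρ ≈ 0.6133 kg m⁻³.
N² = (g/ρ₀)·Δρ/Δz = g·(Δρ/ρ₀)/Δz = 9.81 × 5.972 × 10⁻⁴ / 69 = 8.4906 × 10⁻⁵ s⁻².
N = √(8.4906 × 10⁻⁵) = 9.2144 × 10⁻³ rad s⁻¹ → T = 2π/N = 681.89 s ≈ 682 s.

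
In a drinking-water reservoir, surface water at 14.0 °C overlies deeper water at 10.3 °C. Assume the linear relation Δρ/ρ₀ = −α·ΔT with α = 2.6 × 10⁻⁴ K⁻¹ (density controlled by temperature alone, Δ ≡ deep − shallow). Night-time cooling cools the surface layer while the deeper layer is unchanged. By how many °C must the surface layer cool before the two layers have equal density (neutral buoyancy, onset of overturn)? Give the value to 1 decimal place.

3.7 °C

With temperature the only control, equal density requires T_surf′ = T_deep.
T_surf′ = 10.3 °C.
Cooling required: 14.0 − 10.3 = 3.7 °C.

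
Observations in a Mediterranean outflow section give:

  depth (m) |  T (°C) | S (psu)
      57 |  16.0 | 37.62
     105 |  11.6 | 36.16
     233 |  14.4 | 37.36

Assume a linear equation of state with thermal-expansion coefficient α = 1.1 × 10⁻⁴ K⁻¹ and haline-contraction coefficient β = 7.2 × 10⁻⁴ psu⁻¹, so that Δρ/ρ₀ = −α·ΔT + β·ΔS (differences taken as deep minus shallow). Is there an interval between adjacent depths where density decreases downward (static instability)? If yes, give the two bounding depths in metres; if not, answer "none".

57–105 m

Evaluate Δρ/ρ₀ = −αΔT + βΔS across each adjacent pair:
  57–105 m: −αΔT+βΔS = −(1.1 × 10⁻⁴)(-4.4)+(7.2 × 10⁻⁴)(-1.46) = -5.7 × 10⁻⁴ → UNSTABLE
  105–233 m: −αΔT+βΔS = −(1.1 × 10⁻⁴)(+2.8)+(7.2 × 10⁻⁴)(+1.20) = 5.6 × 10⁻⁴ → stable
The 57–105 m interval has Δρ < 0: lighter water underlies denser water.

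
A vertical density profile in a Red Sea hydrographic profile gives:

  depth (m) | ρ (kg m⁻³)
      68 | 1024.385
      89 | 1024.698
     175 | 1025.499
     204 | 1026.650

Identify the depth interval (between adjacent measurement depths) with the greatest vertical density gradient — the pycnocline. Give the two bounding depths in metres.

175–204 m

Compute the density gradient over each adjacent pair:
  68–89 m: Δρ/Δz = 0.313/21 = 0.015 kg m⁻⁴
  89–175 m: Δρ/Δz = 0.801/86 = 9.3 × 10⁻³ kg m⁻⁴
  175–204 m: Δρ/Δz = 1.151/29 = 0.040 kg m⁻⁴
The largest gradient is in the 175–204 m interval — the pycnocline.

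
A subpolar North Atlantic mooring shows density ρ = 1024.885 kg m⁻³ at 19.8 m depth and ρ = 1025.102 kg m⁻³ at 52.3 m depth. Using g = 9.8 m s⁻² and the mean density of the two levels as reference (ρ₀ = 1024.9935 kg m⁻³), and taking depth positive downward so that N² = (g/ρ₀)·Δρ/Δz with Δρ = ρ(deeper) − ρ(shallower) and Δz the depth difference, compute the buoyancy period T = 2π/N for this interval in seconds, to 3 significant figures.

786 s

Δρ = 1025.102 − 1024.885 = 0.217 kg m⁻³ over Δz = 52.3 − 19.8 = 32.5 m.
N² = (9.8/1024.9935) × (0.217/32.5) = 6.3838 × 10⁻⁵ s⁻².
N = √(6.3838 × 10⁻⁵) = 7.9899 × 10⁻³ rad s⁻¹, so T = 2π/N = 786.39 s ≈ 786 s.
Since Δρ > 0 the layer is stably stratified.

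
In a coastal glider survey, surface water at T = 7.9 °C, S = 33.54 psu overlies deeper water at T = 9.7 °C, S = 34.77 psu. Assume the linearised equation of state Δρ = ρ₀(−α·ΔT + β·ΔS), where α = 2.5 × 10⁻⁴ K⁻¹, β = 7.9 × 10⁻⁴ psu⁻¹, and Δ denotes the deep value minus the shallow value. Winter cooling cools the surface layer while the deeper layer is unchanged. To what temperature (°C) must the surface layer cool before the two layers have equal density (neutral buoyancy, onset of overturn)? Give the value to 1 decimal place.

Neutral buoyancy requires Δρ = 0, i.e. −α(T_deep − T_surf′) + β(S_deep − S_surf) = 0.
T_surf′ = T_deep − (β/α)·ΔS = 9.7 − (7.9 × 10⁻⁴/2.5 × 10⁻⁴)·(+1.23) = 5.813 °C.
Cooling required: 7.9 − (5.813) = 2.087 °C.

5.8 °C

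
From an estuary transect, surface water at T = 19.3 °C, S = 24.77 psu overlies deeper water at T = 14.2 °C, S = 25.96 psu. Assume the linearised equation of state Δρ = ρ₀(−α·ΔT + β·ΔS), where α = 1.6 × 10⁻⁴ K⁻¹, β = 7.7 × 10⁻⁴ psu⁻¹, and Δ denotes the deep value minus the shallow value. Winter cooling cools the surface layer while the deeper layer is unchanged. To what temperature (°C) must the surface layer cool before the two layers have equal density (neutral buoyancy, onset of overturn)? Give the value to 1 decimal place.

Neutral buoyancy requires Δρ = 0, i.e. −α(T_deep − T_surf′) + β(S_deep − S_surf) = 0.
T_surf′ = T_deep − (β/α)·ΔS = 14.2 − (7.7 × 10⁻⁴/1.6 × 10⁻⁴)·(+1.19) = 8.473 °C.
Cooling required: 19.3 − (8.473) = 10.827 °C.

8.5 °C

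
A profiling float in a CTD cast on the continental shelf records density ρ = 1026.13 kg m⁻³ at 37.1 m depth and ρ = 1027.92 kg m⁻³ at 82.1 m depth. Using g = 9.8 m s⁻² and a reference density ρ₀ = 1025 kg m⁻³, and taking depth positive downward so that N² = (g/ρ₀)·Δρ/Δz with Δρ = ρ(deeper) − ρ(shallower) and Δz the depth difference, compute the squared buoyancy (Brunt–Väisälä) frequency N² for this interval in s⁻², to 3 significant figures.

3.80 × 10⁻⁴ s⁻²

Δρ = 1027.92 − 1026.13 = 1.79 kg m⁻³ over Δz = 82.1 − 37.1 = 45 m.
N² = (9.8/1025) × (1.79/45) = 3.8031 × 10⁻⁴ s⁻² ≈ 3.80 × 10⁻⁴ s⁻².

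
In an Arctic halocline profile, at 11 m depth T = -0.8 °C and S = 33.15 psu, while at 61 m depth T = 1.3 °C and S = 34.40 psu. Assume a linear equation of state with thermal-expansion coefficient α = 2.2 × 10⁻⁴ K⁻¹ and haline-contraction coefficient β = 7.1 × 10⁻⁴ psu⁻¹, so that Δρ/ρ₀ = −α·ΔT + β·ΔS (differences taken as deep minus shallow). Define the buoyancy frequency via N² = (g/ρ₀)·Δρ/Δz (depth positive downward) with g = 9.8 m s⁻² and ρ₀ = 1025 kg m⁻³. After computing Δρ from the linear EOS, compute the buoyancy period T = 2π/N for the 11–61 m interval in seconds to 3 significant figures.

688 s

ΔT = +2.1 K, ΔS = +1.25 psu (deep − shallow).
Δρ/ρ₀ = −αΔT + βΔS = -4.62 × 10⁻⁴ + 8.875 × 10⁻⁴ = 4.255 × 10⁻⁴, so Δρ ≈ 0.4361 kg m⁻³.
N² = (g/ρ₀)·Δρ/Δz = g·(Δρ/ρ₀)/Δz = 9.8 × 4.255 × 10⁻⁴ / 50 = 8.3398 × 10⁻⁵ s⁻².
N = √(8.3398 × 10⁻⁵) = 9.1323 × 10⁻³ rad s⁻¹ → T = 2π/N = 688.02 s ≈ 688 s.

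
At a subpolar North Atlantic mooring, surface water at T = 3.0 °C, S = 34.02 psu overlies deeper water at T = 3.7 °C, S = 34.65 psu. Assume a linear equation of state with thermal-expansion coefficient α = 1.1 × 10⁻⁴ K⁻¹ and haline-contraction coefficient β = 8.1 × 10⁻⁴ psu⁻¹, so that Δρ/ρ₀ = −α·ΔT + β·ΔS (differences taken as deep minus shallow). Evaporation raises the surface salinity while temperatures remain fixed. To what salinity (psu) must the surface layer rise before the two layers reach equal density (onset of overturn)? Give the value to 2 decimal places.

Neutral buoyancy requires −α(T_deep − T_surf) + β(S_deep − S_surf′) = 0.
S_surf′ = S_deep − (α/β)·ΔT = 34.65 − (1.1 × 10⁻⁴/8.1 × 10⁻⁴)·(+0.7) = 34.5549 psu.
Increase required: 34.5549 − 34.02 = 0.5349 psu.

34.55 psu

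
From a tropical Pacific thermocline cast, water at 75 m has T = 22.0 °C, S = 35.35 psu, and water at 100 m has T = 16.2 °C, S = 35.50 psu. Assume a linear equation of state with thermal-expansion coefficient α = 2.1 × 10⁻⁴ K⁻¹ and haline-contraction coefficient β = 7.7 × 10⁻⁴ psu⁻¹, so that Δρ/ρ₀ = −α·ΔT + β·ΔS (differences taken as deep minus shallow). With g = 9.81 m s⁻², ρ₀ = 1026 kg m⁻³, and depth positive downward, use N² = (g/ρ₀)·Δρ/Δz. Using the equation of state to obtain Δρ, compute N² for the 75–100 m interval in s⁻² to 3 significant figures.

5.23 × 10⁻⁴ s⁻²

ΔT = -5.8 K, ΔS = +0.15 psu (deep − shallow).
Δρ/ρ₀ = −αΔT + βΔS = 1.218 × 10⁻³ + 1.155 × 10⁻⁴ = 1.3335 × 10⁻³, so Δρ ≈ 1.368 kg m⁻³.
N² = (g/ρ₀)·Δρ/Δz = g·(Δρ/ρ₀)/Δz = 9.81 × 1.3335 × 10⁻³ / 25 = 5.2327 × 10⁻⁴ s⁻² ≈ 5.23 × 10⁻⁴ s⁻².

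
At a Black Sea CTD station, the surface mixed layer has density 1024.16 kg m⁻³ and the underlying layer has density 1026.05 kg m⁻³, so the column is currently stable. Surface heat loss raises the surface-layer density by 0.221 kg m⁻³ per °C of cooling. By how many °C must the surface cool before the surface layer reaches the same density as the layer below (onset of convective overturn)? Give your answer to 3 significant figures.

8.55 °C

Density deficit of the surface layer: 1026.05 − 1024.16 = 1.89 kg m⁻³.
Required change = 1.89 / 0.221 = 8.55 °C.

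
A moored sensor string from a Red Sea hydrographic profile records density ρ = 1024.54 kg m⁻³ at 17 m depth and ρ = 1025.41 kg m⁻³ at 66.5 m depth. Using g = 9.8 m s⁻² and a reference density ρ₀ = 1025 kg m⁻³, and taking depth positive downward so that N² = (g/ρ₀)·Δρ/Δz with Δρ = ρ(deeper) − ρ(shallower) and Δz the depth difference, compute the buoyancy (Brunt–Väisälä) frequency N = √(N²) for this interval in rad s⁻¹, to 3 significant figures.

0.0130 rad s⁻¹

Δρ = 1025.41 − 1024.54 = 0.87 kg m⁻³ over Δz = 66.5 − 17 = 49.5 m.
N² = (9.8/1025) × (0.87/49.5) = 1.6804 × 10⁻⁴ s⁻².
N = √(1.6804 × 10⁻⁴) = 0.012963 rad s⁻¹ ≈ 0.0130 rad s⁻¹.
A positive N² confirms static stability across the interval.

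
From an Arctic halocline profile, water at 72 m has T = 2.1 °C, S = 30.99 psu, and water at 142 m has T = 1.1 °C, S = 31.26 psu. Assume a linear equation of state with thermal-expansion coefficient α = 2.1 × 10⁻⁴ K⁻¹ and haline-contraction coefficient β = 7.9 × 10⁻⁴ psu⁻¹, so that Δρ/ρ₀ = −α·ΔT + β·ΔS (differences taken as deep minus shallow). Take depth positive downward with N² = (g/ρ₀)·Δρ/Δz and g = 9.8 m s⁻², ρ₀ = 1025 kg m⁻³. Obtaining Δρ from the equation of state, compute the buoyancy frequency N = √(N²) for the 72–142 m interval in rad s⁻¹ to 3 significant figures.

ΔT = -1.0 K, ΔS = +0.27 psu (deep − shallow).
Δρ/ρ₀ = −αΔT + βΔS = 2.10 × 10⁻⁴ + 2.133 × 10⁻⁴ = 4.233 × 10⁻⁴, so Δρ ≈ 0.4339 kg m⁻³.
N² = (g/ρ₀)·Δρ/Δz = g·(Δρ/ρ₀)/Δz = 9.8 × 4.233 × 10⁻⁴ / 70 = 5.9262 × 10⁻⁵ s⁻².
N = √(5.9262 × 10⁻⁵) = 7.6982 × 10⁻³ rad s⁻¹ ≈ 7.70 × 10⁻³ rad s⁻¹.

7.70 × 10⁻³ rad s⁻¹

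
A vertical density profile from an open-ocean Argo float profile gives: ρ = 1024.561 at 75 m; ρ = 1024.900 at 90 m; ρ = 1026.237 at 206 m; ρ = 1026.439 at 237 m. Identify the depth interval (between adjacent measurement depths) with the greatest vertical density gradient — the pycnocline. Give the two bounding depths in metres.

Compute the density gradient over each adjacent pair:
  75–90 m: Δρ/Δz = 0.339/15 = 0.023 kg m⁻⁴
  90–206 m: Δρ/Δz = 1.337/116 = 0.012 kg m⁻⁴
  206–237 m: Δρ/Δz = 0.202/31 = 6.5 × 10⁻³ kg m⁻⁴
The largest gradient is in the 75–90 m interval — the pycnocline.

75–90 m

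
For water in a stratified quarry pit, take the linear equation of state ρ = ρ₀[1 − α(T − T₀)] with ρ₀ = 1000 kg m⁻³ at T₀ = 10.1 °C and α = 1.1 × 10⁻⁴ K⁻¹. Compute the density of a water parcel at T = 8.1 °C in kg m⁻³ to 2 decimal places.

T − T₀ = -2.0 K.
Bracket = 1 − α·(-2.0) = 1 + (2.20 × 10⁻⁴) = 1.0002200.
ρ = 1000 × 1.0002200 = 1000.22 kg m⁻³.

1000.22 kg m⁻³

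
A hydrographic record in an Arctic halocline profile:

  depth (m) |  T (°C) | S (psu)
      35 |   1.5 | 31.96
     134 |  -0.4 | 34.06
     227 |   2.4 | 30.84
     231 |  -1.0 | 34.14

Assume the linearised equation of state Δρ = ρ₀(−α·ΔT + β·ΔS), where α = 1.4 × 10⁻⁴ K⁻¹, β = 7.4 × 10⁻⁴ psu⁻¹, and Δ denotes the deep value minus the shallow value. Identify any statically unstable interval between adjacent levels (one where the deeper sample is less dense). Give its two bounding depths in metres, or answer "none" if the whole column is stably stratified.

134–227 m

Evaluate Δρ/ρ₀ = −αΔT + βΔS across each adjacent pair:
  35–134 m: −αΔT+βΔS = −(1.4 × 10⁻⁴)(-1.9)+(7.4 × 10⁻⁴)(+2.10) = 1.8 × 10⁻³ → stable
  134–227 m: −αΔT+βΔS = −(1.4 × 10⁻⁴)(+2.8)+(7.4 × 10⁻⁴)(-3.22) = -2.8 × 10⁻³ → UNSTABLE
  227–231 m: −αΔT+βΔS = −(1.4 × 10⁻⁴)(-3.4)+(7.4 × 10⁻⁴)(+3.30) = 2.9 × 10⁻³ → stable
The 134–227 m interval has Δρ < 0: lighter water underlies denser water.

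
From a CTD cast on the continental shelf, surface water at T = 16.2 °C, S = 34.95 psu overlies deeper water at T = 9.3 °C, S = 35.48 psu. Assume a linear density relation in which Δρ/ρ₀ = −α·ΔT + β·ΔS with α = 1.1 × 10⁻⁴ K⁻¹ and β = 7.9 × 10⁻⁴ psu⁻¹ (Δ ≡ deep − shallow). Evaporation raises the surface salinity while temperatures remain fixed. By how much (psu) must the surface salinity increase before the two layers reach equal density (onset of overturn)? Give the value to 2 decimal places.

Neutral buoyancy requires −α(T_deep − T_surf) + β(S_deep − S_surf′) = 0.
S_surf′ = S_deep − (α/β)·ΔT = 35.48 − (1.1 × 10⁻⁴/7.9 × 10⁻⁴)·(-6.9) = 36.4408 psu.
Increase required: 36.4408 − 34.95 = 1.4908 psu.

1.49 psu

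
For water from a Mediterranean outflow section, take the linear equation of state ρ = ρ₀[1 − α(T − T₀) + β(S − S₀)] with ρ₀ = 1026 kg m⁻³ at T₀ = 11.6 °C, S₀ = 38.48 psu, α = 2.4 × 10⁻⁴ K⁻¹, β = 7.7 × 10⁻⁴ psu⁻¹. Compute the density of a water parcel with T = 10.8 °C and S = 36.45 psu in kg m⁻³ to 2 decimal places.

T − T₀ = -0.8 K, S − S₀ = -2.03 psu.
Bracket = 1 − α·(-0.8) + β·(-2.03) = 1 + (-1.3711 × 10⁻³) = 0.9986289.
ρ = 1026 × 0.9986289 = 1024.59 kg m⁻³.

1024.59 kg m⁻³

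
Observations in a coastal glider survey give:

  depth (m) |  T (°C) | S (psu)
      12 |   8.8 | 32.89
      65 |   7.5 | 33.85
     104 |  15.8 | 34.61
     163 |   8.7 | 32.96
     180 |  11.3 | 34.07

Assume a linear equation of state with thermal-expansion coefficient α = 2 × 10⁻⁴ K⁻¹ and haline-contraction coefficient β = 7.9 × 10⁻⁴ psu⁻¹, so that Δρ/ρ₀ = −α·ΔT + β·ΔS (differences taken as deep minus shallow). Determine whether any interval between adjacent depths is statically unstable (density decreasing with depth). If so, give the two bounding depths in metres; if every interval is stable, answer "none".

Evaluate Δρ/ρ₀ = −αΔT + βΔS across each adjacent pair:
  12–65 m: −αΔT+βΔS = −(2 × 10⁻⁴)(-1.3)+(7.9 × 10⁻⁴)(+0.96) = 1.0 × 10⁻³ → stable
  65–104 m: −αΔT+βΔS = −(2 × 10⁻⁴)(+8.3)+(7.9 × 10⁻⁴)(+0.76) = -1.1 × 10⁻³ → UNSTABLE
  104–163 m: −αΔT+βΔS = −(2 × 10⁻⁴)(-7.1)+(7.9 × 10⁻⁴)(-1.65) = 1.2 × 10⁻⁴ → stable
  163–180 m: −αΔT+βΔS = −(2 × 10⁻⁴)(+2.6)+(7.9 × 10⁻⁴)(+1.11) = 3.6 × 10⁻⁴ → stable
The 65–104 m interval has Δρ < 0: lighter water underlies denser water.

65–104 m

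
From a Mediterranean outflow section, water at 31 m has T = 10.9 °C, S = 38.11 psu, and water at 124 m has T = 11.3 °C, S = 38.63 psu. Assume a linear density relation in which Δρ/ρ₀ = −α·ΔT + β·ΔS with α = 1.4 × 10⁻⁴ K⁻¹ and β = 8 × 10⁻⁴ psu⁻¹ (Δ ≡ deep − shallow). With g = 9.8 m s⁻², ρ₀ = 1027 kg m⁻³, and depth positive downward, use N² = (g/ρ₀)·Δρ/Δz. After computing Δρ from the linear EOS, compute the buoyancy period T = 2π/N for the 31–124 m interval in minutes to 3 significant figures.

ΔT = +0.4 K, ΔS = +0.52 psu (deep − shallow).
Δρ/ρ₀ = −αΔT + βΔS = -5.60 × 10⁻⁵ + 4.16 × 10⁻⁴ = 3.60 × 10⁻⁴, so Δρ ≈ 0.3697 kg m⁻³.
N² = (g/ρ₀)·Δρ/Δz = g·(Δρ/ρ₀)/Δz = 9.8 × 3.60 × 10⁻⁴ / 93 = 3.7935 × 10⁻⁵ s⁻².
N = √(3.7935 × 10⁻⁵) = 6.1591 × 10⁻³ rad s⁻¹ → T = 2π/N = 1.0201 × 10³ s = 17.002 min ≈ 17.0 min.

17.0 min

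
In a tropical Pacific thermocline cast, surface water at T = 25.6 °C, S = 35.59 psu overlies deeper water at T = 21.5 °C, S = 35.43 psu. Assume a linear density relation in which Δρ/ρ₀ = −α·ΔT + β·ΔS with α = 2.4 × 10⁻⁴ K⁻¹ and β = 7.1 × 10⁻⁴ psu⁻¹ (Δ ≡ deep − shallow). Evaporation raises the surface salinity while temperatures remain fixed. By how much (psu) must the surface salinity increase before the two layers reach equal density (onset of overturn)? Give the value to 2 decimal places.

Neutral buoyancy requires −α(T_deep − T_surf) + β(S_deep − S_surf′) = 0.
S_surf′ = S_deep − (α/β)·ΔT = 35.43 − (2.4 × 10⁻⁴/7.1 × 10⁻⁴)·(-4.1) = 36.8159 psu.
Increase required: 36.8159 − 35.59 = 1.2259 psu.

1.23 psu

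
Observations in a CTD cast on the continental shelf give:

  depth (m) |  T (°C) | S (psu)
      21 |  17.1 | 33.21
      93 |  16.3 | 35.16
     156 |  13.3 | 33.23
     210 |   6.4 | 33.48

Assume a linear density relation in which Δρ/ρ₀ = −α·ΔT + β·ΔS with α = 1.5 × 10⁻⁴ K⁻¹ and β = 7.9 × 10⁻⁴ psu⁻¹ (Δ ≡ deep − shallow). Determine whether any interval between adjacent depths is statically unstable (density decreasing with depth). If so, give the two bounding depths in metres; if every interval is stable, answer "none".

93–156 m

Evaluate Δρ/ρ₀ = −αΔT + βΔS across each adjacent pair:
  21–93 m: −αΔT+βΔS = −(1.5 × 10⁻⁴)(-0.8)+(7.9 × 10⁻⁴)(+1.95) = 1.7 × 10⁻³ → stable
  93–156 m: −αΔT+βΔS = −(1.5 × 10⁻⁴)(-3.0)+(7.9 × 10⁻⁴)(-1.93) = -1.1 × 10⁻³ → UNSTABLE
  156–210 m: −αΔT+βΔS = −(1.5 × 10⁻⁴)(-6.9)+(7.9 × 10⁻⁴)(+0.25) = 1.2 × 10⁻³ → stable
The 93–156 m interval has Δρ < 0: lighter water underlies denser water.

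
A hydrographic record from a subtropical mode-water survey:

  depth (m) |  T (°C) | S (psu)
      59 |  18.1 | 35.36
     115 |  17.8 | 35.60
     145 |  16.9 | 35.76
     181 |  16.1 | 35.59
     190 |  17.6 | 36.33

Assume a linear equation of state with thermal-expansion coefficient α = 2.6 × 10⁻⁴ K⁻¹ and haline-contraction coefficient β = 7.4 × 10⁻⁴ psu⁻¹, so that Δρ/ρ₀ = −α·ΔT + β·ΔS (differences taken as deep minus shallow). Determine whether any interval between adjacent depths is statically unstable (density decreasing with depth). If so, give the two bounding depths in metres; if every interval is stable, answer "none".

none

Evaluate Δρ/ρ₀ = −αΔT + βΔS across each adjacent pair:
  59–115 m: −αΔT+βΔS = −(2.6 × 10⁻⁴)(-0.3)+(7.4 × 10⁻⁴)(+0.24) = 2.6 × 10⁻⁴ → stable
  115–145 m: −αΔT+βΔS = −(2.6 × 10⁻⁴)(-0.9)+(7.4 × 10⁻⁴)(+0.16) = 3.5 × 10⁻⁴ → stable
  145–181 m: −αΔT+βΔS = −(2.6 × 10⁻⁴)(-0.8)+(7.4 × 10⁻⁴)(-0.17) = 8.2 × 10⁻⁵ → stable
  181–190 m: −αΔT+βΔS = −(2.6 × 10⁻⁴)(+1.5)+(7.4 × 10⁻⁴)(+0.74) = 1.6 × 10⁻⁴ → stable
Every interval has Δρ > 0: the column is stably stratified throughout.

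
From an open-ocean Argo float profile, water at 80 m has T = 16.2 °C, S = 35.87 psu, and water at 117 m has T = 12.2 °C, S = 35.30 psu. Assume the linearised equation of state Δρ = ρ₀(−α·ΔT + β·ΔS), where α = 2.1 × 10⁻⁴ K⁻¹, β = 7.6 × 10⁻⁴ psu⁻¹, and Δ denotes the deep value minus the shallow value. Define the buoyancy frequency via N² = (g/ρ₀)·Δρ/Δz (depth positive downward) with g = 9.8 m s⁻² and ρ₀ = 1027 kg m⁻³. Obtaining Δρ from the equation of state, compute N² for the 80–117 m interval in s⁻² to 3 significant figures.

ΔT = -4.0 K, ΔS = -0.57 psu (deep − shallow).
Δρ/ρ₀ = −αΔT + βΔS = 8.40 × 10⁻⁴ − 4.332 × 10⁻⁴ = 4.068 × 10⁻⁴, so Δρ ≈ 0.4178 kg m⁻³.
N² = (g/ρ₀)·Δρ/Δz = g·(Δρ/ρ₀)/Δz = 9.8 × 4.068 × 10⁻⁴ / 37 = 1.0775 × 10⁻⁴ s⁻² ≈ 1.08 × 10⁻⁴ s⁻².

1.08 × 10⁻⁴ s⁻²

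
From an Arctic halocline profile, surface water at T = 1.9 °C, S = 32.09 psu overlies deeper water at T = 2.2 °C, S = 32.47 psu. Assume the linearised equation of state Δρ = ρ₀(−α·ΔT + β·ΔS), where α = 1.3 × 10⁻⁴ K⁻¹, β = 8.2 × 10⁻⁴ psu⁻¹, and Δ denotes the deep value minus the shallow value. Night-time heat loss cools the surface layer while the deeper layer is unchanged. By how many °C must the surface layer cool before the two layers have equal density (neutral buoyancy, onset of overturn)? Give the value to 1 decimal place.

Neutral buoyancy requires Δρ = 0, i.e. −α(T_deep − T_surf′) + β(S_deep − S_surf) = 0.
T_surf′ = T_deep − (β/α)·ΔS = 2.2 − (8.2 × 10⁻⁴/1.3 × 10⁻⁴)·(+0.38) = -0.197 °C.
Cooling required: 1.9 − (-0.197) = 2.097 °C.

2.1 °C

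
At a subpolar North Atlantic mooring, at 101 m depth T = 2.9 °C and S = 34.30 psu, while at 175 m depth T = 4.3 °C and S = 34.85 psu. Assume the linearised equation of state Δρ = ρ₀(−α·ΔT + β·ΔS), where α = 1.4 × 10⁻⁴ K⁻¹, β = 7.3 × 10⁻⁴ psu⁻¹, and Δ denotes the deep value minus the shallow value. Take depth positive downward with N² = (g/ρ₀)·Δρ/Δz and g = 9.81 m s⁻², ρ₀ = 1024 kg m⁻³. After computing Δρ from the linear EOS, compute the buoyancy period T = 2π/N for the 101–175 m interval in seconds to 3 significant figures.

1.20 × 10³ s

ΔT = +1.4 K, ΔS = +0.55 psu (deep − shallow).
Δρ/ρ₀ = −αΔT + βΔS = -1.96 × 10⁻⁴ + 4.015 × 10⁻⁴ = 2.055 × 10⁻⁴, so Δρ ≈ 0.2104 kg m⁻³.
N² = (g/ρ₀)·Δρ/Δz = g·(Δρ/ρ₀)/Δz = 9.81 × 2.055 × 10⁻⁴ / 74 = 2.7243 × 10⁻⁵ s⁻².
N = √(2.7243 × 10⁻⁵) = 5.2195 × 10⁻³ rad s⁻¹ → T = 2π/N = 1.2038 × 10³ s ≈ 1.20 × 10³ s.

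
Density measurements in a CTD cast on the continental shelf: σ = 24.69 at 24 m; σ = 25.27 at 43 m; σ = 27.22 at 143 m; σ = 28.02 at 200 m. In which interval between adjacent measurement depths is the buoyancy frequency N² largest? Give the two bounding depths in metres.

Compute the density gradient over each adjacent pair:
  24–43 m: Δρ/Δz = 0.58/19 = 0.031 kg m⁻⁴
  43–143 m: Δρ/Δz = 1.95/100 = 0.019 kg m⁻⁴
  143–200 m: Δρ/Δz = 0.80/57 = 0.014 kg m⁻⁴
The largest gradient is in the 24–43 m interval — the pycnocline.

24–43 m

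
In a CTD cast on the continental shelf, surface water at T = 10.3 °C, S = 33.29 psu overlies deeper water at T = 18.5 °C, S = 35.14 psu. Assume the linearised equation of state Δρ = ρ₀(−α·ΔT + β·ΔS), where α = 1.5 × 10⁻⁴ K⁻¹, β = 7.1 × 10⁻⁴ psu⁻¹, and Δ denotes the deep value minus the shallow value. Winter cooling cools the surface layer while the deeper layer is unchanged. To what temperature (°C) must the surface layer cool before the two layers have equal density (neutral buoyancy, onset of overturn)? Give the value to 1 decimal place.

Neutral buoyancy requires Δρ = 0, i.e. −α(T_deep − T_surf′) + β(S_deep − S_surf) = 0.
T_surf′ = T_deep − (β/α)·ΔS = 18.5 − (7.1 × 10⁻⁴/1.5 × 10⁻⁴)·(+1.85) = 9.743 °C.
Cooling required: 10.3 − (9.743) = 0.557 °C.

9.7 °C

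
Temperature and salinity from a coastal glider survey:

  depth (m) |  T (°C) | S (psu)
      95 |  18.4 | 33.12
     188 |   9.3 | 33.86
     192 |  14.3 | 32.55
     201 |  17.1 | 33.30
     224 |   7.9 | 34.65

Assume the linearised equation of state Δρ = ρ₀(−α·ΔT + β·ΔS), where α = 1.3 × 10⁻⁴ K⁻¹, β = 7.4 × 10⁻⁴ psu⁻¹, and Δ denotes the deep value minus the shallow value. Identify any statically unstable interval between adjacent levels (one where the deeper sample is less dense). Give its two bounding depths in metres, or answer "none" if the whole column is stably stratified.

188–192 m

Evaluate Δρ/ρ₀ = −αΔT + βΔS across each adjacent pair:
  95–188 m: −αΔT+βΔS = −(1.3 × 10⁻⁴)(-9.1)+(7.4 × 10⁻⁴)(+0.74) = 1.7 × 10⁻³ → stable
  188–192 m: −αΔT+βΔS = −(1.3 × 10⁻⁴)(+5.0)+(7.4 × 10⁻⁴)(-1.31) = -1.6 × 10⁻³ → UNSTABLE
  192–201 m: −αΔT+βΔS = −(1.3 × 10⁻⁴)(+2.8)+(7.4 × 10⁻⁴)(+0.75) = 1.9 × 10⁻⁴ → stable
  201–224 m: −αΔT+βΔS = −(1.3 × 10⁻⁴)(-9.2)+(7.4 × 10⁻⁴)(+1.35) = 2.2 × 10⁻³ → stable
The 188–192 m interval has Δρ < 0: lighter water underlies denser water.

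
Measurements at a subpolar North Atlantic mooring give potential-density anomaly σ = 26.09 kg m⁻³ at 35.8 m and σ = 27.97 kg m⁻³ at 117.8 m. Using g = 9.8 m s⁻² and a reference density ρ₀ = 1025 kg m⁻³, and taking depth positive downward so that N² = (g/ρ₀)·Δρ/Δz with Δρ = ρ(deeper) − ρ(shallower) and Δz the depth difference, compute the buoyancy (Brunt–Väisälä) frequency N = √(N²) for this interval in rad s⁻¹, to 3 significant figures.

Δρ = 1027.97 − 1026.09 = 1.88 kg m⁻³ over Δz = 117.8 − 35.8 = 82 m.
N² = (9.8/1025) × (1.88/82) = 2.1920 × 10⁻⁴ s⁻².
N = √(2.1920 × 10⁻⁴) = 0.014805 rad s⁻¹ ≈ 0.0148 rad s⁻¹.

0.0148 rad s⁻¹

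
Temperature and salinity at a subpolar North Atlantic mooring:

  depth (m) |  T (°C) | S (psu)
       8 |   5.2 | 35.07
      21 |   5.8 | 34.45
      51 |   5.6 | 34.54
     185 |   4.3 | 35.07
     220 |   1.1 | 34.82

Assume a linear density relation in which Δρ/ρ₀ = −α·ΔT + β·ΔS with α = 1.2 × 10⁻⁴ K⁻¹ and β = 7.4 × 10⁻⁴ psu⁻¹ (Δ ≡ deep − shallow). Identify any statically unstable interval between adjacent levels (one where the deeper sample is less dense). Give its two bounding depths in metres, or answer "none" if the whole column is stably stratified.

Evaluate Δρ/ρ₀ = −αΔT + βΔS across each adjacent pair:
  8–21 m: −αΔT+βΔS = −(1.2 × 10⁻⁴)(+0.6)+(7.4 × 10⁻⁴)(-0.62) = -5.3 × 10⁻⁴ → UNSTABLE
  21–51 m: −αΔT+βΔS = −(1.2 × 10⁻⁴)(-0.2)+(7.4 × 10⁻⁴)(+0.09) = 9.1 × 10⁻⁵ → stable
  51–185 m: −αΔT+βΔS = −(1.2 × 10⁻⁴)(-1.3)+(7.4 × 10⁻⁴)(+0.53) = 5.5 × 10⁻⁴ → stable
  185–220 m: −αΔT+βΔS = −(1.2 × 10⁻⁴)(-3.2)+(7.4 × 10⁻⁴)(-0.25) = 2.0 × 10⁻⁴ → stable
The 8–21 m interval has Δρ < 0: lighter water underlies denser water.

8–21 m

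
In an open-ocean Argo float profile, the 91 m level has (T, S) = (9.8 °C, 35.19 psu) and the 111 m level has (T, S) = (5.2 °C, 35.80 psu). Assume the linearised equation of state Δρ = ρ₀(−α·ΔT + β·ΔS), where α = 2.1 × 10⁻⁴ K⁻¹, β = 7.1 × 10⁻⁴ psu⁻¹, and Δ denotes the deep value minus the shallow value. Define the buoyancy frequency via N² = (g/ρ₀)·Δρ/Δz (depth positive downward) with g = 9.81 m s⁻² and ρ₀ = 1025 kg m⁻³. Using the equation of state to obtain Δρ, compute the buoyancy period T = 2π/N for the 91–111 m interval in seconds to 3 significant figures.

240 s

ΔT = -4.6 K, ΔS = +0.61 psu (deep − shallow).
Δρ/ρ₀ = −αΔT + βΔS = 9.66 × 10⁻⁴ + 4.331 × 10⁻⁴ = 1.3991 × 10⁻³, so Δρ ≈ 1.434 kg m⁻³.
N² = (g/ρ₀)·Δρ/Δz = g·(Δρ/ρ₀)/Δz = 9.81 × 1.3991 × 10⁻³ / 20 = 6.8626 × 10⁻⁴ s⁻².
N = √(6.8626 × 10⁻⁴) = 0.026197 rad s⁻¹ → T = 2π/N = 239.84 s ≈ 240 s.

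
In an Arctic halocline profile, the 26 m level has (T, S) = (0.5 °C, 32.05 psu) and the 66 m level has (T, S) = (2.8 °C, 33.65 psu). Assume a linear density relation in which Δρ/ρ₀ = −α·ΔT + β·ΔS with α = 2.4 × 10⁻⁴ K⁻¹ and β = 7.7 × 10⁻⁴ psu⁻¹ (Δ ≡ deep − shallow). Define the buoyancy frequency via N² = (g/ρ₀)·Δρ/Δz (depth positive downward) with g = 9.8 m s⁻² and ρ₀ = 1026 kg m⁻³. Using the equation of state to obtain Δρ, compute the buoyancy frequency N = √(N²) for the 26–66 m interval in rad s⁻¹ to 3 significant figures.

ΔT = +2.3 K, ΔS = +1.60 psu (deep − shallow).
Δρ/ρ₀ = −αΔT + βΔS = -5.52 × 10⁻⁴ + 1.232 × 10⁻³ = 6.80 × 10⁻⁴, so Δρ ≈ 0.6977 kg m⁻³.
N² = (g/ρ₀)·Δρ/Δz = g·(Δρ/ρ₀)/Δz = 9.8 × 6.80 × 10⁻⁴ / 40 = 1.6660 × 10⁻⁴ s⁻².
N = √(1.6660 × 10⁻⁴) = 0.012907 rad s⁻¹ ≈ 0.0129 rad s⁻¹.

0.0129 rad s⁻¹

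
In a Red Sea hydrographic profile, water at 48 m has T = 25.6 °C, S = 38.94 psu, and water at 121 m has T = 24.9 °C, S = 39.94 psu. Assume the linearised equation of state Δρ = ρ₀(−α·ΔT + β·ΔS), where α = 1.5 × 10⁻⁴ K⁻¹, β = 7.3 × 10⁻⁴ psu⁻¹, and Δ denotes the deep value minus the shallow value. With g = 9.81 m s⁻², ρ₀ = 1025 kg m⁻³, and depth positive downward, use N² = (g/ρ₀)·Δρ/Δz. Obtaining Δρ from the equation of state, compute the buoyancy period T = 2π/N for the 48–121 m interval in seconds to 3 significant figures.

ΔT = -0.7 K, ΔS = +1.00 psu (deep − shallow).
Δρ/ρ₀ = −αΔT + βΔS = 1.05 × 10⁻⁴ + 7.30 × 10⁻⁴ = 8.35 × 10⁻⁴, so Δρ ≈ 0.8559 kg m⁻³.
N² = (g/ρ₀)·Δρ/Δz = g·(Δρ/ρ₀)/Δz = 9.81 × 8.35 × 10⁻⁴ / 73 = 1.1221 × 10⁻⁴ s⁻².
N = √(1.1221 × 10⁻⁴) = 0.010593 rad s⁻¹ → T = 2π/N = 593.15 s ≈ 593 s.

593 s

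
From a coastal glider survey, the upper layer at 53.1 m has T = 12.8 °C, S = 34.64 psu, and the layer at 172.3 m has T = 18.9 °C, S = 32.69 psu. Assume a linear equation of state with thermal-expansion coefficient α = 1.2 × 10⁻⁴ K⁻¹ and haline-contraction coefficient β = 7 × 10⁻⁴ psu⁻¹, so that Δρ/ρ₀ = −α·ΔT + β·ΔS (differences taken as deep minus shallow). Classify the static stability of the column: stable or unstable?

ΔT = 18.9 − 12.8 = +6.1 K and ΔS = 32.69 − 34.64 = -1.95 psu (deep − shallow).
−αΔT = -7.32 × 10⁻⁴; βΔS = -1.365 × 10⁻³; sum Δρ/ρ₀ = -2.097 × 10⁻³.
Δρ/ρ₀ < 0, so Δρ < 0: deeper water is lighter → statically unstable; the column would overturn.

unstable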